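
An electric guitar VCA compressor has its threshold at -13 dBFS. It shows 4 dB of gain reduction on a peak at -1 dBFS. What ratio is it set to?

Input overshoot = -1 − (-13) = 12 dB.
Output overshoot = 12 − 4 = 8 dB.
Ratio = input overshoot / output overshoot = 12 / 8 = 1.5.

1.5:1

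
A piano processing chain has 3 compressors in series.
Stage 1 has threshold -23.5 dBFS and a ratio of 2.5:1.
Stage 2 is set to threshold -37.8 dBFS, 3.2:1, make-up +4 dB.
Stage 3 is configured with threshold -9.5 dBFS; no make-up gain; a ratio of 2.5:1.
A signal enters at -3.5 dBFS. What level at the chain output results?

-26.83125 dBFS

Stage 1: overshoot 20 dB → 20/2.5 = 8 dB → -15.5 dBFS.
Stage 2: overshoot 22.3 dB → 22.3/3.2 = 6.96875 dB → -30.83125 dBFS; +4 dB make-up → -26.83125 dBFS.
Stage 3: -26.83125 dBFS ≤ -9.5 dBFS, so stage 3 doesn't engage; output -26.83125 dBFS.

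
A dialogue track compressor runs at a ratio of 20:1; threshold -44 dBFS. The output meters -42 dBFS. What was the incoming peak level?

That's 2 dB above the -44 dBFS threshold.
Undo the ratio: input overshoot = 2 × 20 = 40 dB, giving input = -4 dBFS.

-4 dBFS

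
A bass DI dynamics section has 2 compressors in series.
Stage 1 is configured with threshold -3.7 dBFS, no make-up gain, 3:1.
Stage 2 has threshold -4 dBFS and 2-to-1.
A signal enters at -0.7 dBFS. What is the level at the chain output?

Stage 1: 3 dB above -3.7 dBFS, reduced 3:1 to 1 dB above → -2.7 dBFS.
Stage 2: 1.3 dB above -4 dBFS, reduced 2:1 to 0.65 dB above → -3.35 dBFS.

-3.35 dBFS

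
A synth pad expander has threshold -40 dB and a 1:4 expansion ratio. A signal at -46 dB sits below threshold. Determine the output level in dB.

The input is 6 dB below the -40 dB threshold.
A 1:4 expander multiplies undershoot by 4: 6 × 4 = 24 dB below threshold.
Output = -40 − 24 = -64 dB.

-64 dB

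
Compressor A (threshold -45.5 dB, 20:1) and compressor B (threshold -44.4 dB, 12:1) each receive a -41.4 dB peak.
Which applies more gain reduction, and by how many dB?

A: overshoot 4.1 dB → output overshoot 0.205 dB → GR 3.895 dB.
B: overshoot 3 dB → output overshoot 0.25 dB → GR 2.75 dB.
Difference: 1.145 dB in favour of A.

A, by 1.145 dB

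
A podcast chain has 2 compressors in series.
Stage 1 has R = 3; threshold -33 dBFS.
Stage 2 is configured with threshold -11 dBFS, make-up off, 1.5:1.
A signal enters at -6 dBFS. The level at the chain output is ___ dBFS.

-24 dBFS

Stage 1: 27 dB above -33 dBFS, reduced 3:1 to 9 dB above → -24 dBFS.
Stage 2: below threshold (-24 ≤ -11); passes unchanged; output -24 dBFS.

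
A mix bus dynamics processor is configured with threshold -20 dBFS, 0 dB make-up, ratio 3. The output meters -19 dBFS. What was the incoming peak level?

The compressed level sits -19 − (-20) = 1 dB over threshold.
Before 3:1 compression the overshoot was 1 × 3 = 3 dB, so input = -20 + 3 = -17 dBFS.

-17 dBFS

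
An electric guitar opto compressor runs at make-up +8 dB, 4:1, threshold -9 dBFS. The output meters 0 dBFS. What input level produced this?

-5 dBFS

Before make-up, the level was 0 − 8 = -8 dBFS.
Post-compression overshoot = -8 − (-9) = 1 dB.
Input overshoot = R × output overshoot = 4 dB → input = -9 + 4 = -5 dBFS.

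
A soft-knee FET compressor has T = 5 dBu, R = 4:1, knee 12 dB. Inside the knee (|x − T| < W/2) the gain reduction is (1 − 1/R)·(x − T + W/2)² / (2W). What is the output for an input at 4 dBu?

x − T + W/2 = 4 − 5 + 6 = 5.
GR = (1 − 1/4) × 5² / 24 = 0.75 × 25 / 24 = 0.78125 dB.
Output = 4 − 0.78125 = 3.21875 dBu.

3.21875 dBu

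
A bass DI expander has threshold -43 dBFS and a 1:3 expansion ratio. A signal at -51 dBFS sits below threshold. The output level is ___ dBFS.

-67 dBFS

The input is 8 dB below the -43 dBFS threshold.
A 1:3 expander multiplies undershoot by 3: 8 × 3 = 24 dB below threshold.
Output = -43 − 24 = -67 dBFS.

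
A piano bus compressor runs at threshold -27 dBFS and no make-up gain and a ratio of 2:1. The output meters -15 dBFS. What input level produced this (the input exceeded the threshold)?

The compressed level sits -15 − (-27) = 12 dB over threshold.
Input overshoot = R × output overshoot = 24 dB → input = -27 + 24 = -3 dBFS.

-3 dBFS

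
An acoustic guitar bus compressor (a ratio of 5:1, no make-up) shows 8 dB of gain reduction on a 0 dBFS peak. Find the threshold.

Let T be the threshold. Output overshoot = (input overshoot)/R, so -8 − T = (0 − T)/5.
5·(-8 − T) = 0 − T → 4·T = -40 − 0 = -40.
T = -40/4 = -10 dBFS.

-10 dBFS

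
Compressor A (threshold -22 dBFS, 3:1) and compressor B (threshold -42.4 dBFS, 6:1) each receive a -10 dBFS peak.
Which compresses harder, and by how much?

A: overshoot 12 dB → output overshoot 4 dB → GR 8 dB.
B: overshoot 32.4 dB → output overshoot 5.4 dB → GR 27 dB.
B reduces 19 dB more.

B, by 19 dB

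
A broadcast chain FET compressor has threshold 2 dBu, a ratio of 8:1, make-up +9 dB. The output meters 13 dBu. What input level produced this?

18 dBu

Remove make-up: 13 − 9 = 4 dBu.
Post-compression overshoot = 4 − 2 = 2 dB.
Before 8:1 compression the overshoot was 2 × 8 = 16 dB, so input = 2 + 16 = 18 dBu.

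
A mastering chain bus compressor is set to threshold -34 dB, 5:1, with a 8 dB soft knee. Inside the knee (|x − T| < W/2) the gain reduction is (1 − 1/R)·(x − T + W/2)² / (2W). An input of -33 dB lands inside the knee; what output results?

-34.25 dB

x − T + W/2 = -33 − (-34) + 4 = 5.
GR = (1 − 1/5) × 5² / 16 = 0.8 × 25 / 16 = 1.25 dB.
Output = -33 − 1.25 = -34.25 dB.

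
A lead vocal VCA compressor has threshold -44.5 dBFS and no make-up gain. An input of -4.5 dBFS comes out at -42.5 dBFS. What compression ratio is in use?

Input overshoot = -4.5 − (-44.5) = 40 dB; output overshoot = -42.5 − (-44.5) = 2 dB.
Ratio = 40 / 2 = 20.

20:1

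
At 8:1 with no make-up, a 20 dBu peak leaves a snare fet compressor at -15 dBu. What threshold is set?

-20 dBu

Input is 40 dB above T (since output overshoot × R = input overshoot: (-15 − T)·8 = 20 − T gives T = -20 dBu).
Check: -20 + (20 − (-20))/8 = -20 + 5 = -15 dBu. ✓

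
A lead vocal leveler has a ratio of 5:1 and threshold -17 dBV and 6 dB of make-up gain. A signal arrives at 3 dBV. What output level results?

-7 dBV

3 dBV sits 20 dB over threshold.
The 20 dB excess becomes 4 dB after 5:1 reduction.
Output = -17 + 4 = -13 dBV; make-up adds 6 dB, giving -7 dBV.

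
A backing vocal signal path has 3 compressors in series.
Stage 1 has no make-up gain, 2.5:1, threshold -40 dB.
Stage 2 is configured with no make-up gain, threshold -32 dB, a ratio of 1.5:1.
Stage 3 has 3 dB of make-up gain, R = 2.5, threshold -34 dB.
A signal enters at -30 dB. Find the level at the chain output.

Stage 1: 10 dB above -40 dB, reduced 2.5:1 to 4 dB above → -36 dB.
Stage 2: -36 dB ≤ -32 dB, so stage 2 doesn't engage; output -36 dB.
Stage 3: -36 dB is at or below the -34 dB threshold — no compression; make-up brings it to -33 dB.

-33 dB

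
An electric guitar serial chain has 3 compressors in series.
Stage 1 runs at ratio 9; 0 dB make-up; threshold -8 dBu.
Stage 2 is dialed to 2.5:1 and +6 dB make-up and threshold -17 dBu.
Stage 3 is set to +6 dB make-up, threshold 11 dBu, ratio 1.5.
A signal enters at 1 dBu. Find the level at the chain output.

-1 dBu

Stage 1: 9 dB above -8 dBu, reduced 9:1 to 1 dB above → -7 dBu.
Stage 2: 10 dB above -17 dBu, reduced 2.5:1 to 4 dB above → -13 dBu; +6 dB make-up → -7 dBu.
Stage 3: -7 dBu is at or below the 11 dBu threshold — no compression; make-up brings it to -1 dBu.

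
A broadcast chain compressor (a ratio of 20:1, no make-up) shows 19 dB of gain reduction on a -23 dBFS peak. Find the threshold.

Let T be the threshold. Output overshoot = (input overshoot)/R, so -42 − T = (-23 − T)/20.
20·(-42 − T) = -23 − T → 19·T = -840 − (-23) = -817.
T = -817/19 = -43 dBFS.

-43 dBFS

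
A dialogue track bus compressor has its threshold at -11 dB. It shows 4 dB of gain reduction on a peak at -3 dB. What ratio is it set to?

Input overshoot = -3 − (-11) = 8 dB.
Output overshoot = 8 − 4 = 4 dB.
Ratio = input overshoot / output overshoot = 8 / 4 = 2.

2:1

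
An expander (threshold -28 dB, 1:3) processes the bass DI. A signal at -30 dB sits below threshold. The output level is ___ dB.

Below threshold, a 1:3 expander applies gain = (3−1)×(T − x) of attenuation.
(3−1) × 2 = 4 dB, so output = -30 − 4 = -34 dB.

-34 dB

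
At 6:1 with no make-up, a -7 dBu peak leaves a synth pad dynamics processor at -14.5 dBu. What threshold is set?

-16 dBu

Input is 9 dB above T (since output overshoot × R = input overshoot: (-14.5 − T)·6 = -7 − T gives T = -16 dBu).
Check: -16 + (-7 − (-16))/6 = -16 + 1.5 = -14.5 dBu. ✓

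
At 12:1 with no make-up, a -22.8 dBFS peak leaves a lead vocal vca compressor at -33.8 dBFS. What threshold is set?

Input is 12 dB above T (since output overshoot × R = input overshoot: (-33.8 − T)·12 = -22.8 − T gives T = -34.8 dBFS).
Check: -34.8 + (-22.8 − (-34.8))/12 = -34.8 + 1 = -33.8 dBFS. ✓

-34.8 dBFS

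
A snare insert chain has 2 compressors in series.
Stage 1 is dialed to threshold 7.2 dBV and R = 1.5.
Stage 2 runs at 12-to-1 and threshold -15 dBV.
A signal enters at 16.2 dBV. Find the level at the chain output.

-12.65 dBV

Stage 1: 9 dB above 7.2 dBV, reduced 1.5:1 to 6 dB above → 13.2 dBV.
Stage 2: overshoot 28.2 dB → 28.2/12 = 2.35 dB → -12.65 dBV.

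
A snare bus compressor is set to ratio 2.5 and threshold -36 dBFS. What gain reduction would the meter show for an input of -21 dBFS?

9 dB

Overshoot = -21 − (-36) = 15 dB.
After 2.5:1 compression the overshoot becomes 15/2.5 = 6 dB.
GR = overshoot in − overshoot out = 15 − 6 = 9 dB.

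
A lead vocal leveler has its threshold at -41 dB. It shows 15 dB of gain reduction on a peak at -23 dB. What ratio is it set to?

Input overshoot = -23 − (-41) = 18 dB.
Output overshoot = 18 − 15 = 3 dB.
Ratio = input overshoot / output overshoot = 18 / 3 = 6.

6:1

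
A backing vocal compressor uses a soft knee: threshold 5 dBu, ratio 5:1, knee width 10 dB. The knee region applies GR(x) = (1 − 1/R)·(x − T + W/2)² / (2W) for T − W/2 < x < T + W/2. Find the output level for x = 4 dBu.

x − T + W/2 = 4 − 5 + 5 = 4.
GR = (1 − 1/5) × 4² / 20 = 0.8 × 16 / 20 = 0.64 dB.
Output = 4 − 0.64 = 3.36 dBu.

3.36 dBu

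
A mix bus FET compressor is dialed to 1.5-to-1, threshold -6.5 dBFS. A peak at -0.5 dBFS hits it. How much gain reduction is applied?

2 dB

-0.5 dBFS exceeds the threshold by 6 dB.
A 1.5:1 ratio leaves 4 dB of that excess.
GR = overshoot in − overshoot out = 6 − 4 = 2 dB.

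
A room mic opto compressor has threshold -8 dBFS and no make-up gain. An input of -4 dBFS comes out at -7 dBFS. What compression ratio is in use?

Input overshoot = -4 − (-8) = 4 dB; output overshoot = -7 − (-8) = 1 dB.
Ratio = 4 / 1 = 4.

4:1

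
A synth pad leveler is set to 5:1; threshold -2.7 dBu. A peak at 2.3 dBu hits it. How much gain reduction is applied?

2.3 dBu exceeds the threshold by 5 dB.
A 5:1 ratio leaves 1 dB of that excess.
Gain reduction = 5 − 1 = 4 dB.

4 dB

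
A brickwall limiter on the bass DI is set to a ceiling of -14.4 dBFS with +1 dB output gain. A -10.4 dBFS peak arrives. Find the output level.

A brickwall limiter is an ∞:1 compressor: any input above the ceiling is clamped to -14.4 dBFS.
Output gain then adds 1 dB: -14.4 + 1 = -13.4 dBFS.

-13.4 dBFS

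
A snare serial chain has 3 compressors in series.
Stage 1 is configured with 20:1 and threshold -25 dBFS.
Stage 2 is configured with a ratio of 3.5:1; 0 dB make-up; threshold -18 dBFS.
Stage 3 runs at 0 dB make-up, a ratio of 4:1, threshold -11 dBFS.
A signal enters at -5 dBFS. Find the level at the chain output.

-24 dBFS

Stage 1: 20 dB above -25 dBFS, reduced 20:1 to 1 dB above → -24 dBFS.
Stage 2: -24 dBFS is at or below the -18 dBFS threshold — no compression; output -24 dBFS.
Stage 3: -24 dBFS is at or below the -11 dBFS threshold — no compression; output -24 dBFS.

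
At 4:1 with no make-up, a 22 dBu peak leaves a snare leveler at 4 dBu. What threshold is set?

Gain reduction = 22 − 4 = 18 dB; output overshoot = GR / (R − 1) = 18 / 3 = 6 dB.
Threshold = output − output overshoot = 4 − 6 = -2 dBu.

-2 dBu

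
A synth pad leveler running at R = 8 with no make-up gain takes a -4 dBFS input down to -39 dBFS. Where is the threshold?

Let T be the threshold. Output overshoot = (input overshoot)/R, so -39 − T = (-4 − T)/8.
8·(-39 − T) = -4 − T → 7·T = -312 − (-4) = -308.
T = -308/7 = -44 dBFS.

-44 dBFS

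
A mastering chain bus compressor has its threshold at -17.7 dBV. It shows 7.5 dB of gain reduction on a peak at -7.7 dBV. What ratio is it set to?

4:1

Input overshoot = -7.7 − (-17.7) = 10 dB.
Output overshoot = 10 − 7.5 = 2.5 dB.
Ratio = input overshoot / output overshoot = 10 / 2.5 = 4.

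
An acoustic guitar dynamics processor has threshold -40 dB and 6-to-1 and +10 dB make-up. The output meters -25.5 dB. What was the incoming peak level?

-13 dB

Before make-up, the level was -25.5 − 10 = -35.5 dB.
The compressed level sits -35.5 − (-40) = 4.5 dB over threshold.
Input overshoot = R × output overshoot = 27 dB → input = -40 + 27 = -13 dB.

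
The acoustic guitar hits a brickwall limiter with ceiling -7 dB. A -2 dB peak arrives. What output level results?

-7 dB

The limiter clamps the peak to its -7 dB ceiling.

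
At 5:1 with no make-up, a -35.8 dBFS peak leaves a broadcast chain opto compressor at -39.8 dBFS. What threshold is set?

Gain reduction = -35.8 − (-39.8) = 4 dB; output overshoot = GR / (R − 1) = 4 / 4 = 1 dB.
Threshold = output − output overshoot = -39.8 − 1 = -40.8 dBFS.

-40.8 dBFS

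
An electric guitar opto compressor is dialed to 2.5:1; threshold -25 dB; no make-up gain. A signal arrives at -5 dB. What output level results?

-5 dB sits 20 dB over threshold.
The 20 dB excess becomes 8 dB after 2.5:1 reduction.
Output = -25 + 8 = -17 dB.

-17 dB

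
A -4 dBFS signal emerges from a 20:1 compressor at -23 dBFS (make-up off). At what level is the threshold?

Let T be the threshold. Output overshoot = (input overshoot)/R, so -23 − T = (-4 − T)/20.
20·(-23 − T) = -4 − T → 19·T = -460 − (-4) = -456.
T = -456/19 = -24 dBFS.

-24 dBFS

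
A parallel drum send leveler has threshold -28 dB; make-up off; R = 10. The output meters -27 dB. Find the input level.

The compressed level sits -27 − (-28) = 1 dB over threshold.
Before 10:1 compression the overshoot was 1 × 10 = 10 dB, so input = -28 + 10 = -18 dB.

-18 dB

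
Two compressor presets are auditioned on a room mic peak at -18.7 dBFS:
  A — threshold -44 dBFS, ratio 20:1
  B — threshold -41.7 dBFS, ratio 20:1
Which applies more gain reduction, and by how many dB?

A, by 2.185 dB

A: GR = 25.3 − 25.3/20 = 24.035 dB.
B: GR = 23 − 23/20 = 21.85 dB.
A reduces 2.185 dB more.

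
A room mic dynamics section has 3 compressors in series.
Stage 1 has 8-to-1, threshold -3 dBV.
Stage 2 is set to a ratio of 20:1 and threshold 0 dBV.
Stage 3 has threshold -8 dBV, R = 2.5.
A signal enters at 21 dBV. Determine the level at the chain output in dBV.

-4.8 dBV

Stage 1: 24 dB above -3 dBV, reduced 8:1 to 3 dB above → 0 dBV.
Stage 2: 0 dBV ≤ 0 dBV, so stage 2 doesn't engage; output 0 dBV.
Stage 3: 0 dBV is 8 dB over -8 dBV; at 2.5:1 that becomes 3.2 dB over, giving -4.8 dBV.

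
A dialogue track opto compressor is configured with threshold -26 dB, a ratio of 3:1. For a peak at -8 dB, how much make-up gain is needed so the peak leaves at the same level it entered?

Without make-up, output = threshold + overshoot/3 = -26 + 6 = -20 dB.
Gap to target: 12 dB.

12 dB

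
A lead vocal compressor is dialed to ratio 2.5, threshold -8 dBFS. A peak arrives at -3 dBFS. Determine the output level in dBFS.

Overshoot: -3 − (-8) = 5 dB.
2.5:1 compression reduces that to 5/2.5 = 2 dB over.
Output = -8 + 2 = -6 dBFS.

-6 dBFS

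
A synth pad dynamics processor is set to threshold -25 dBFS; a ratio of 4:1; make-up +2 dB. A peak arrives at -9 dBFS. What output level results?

The input is 16 dB above the -25 dBFS threshold.
The 16 dB excess becomes 4 dB after 4:1 reduction.
That puts the output at -21 dBFS; make-up adds 2 dB, giving -19 dBFS.

-19 dBFS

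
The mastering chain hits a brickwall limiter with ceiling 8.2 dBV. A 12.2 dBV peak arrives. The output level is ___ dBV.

The limiter clamps the peak to its 8.2 dBV ceiling.

8.2 dBV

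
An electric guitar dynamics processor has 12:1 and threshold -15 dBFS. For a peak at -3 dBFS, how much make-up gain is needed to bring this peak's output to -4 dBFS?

The peak compresses to -15 + 12/12 = -14 dBFS.
To reach -4 dBFS requires -4 − (-14) = 10 dB of make-up.

10 dB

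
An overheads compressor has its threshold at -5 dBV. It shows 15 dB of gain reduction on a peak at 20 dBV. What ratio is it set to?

2.5:1

Input overshoot = 20 − (-5) = 25 dB.
Output overshoot = 25 − 15 = 10 dB.
Ratio = input overshoot / output overshoot = 25 / 10 = 2.5.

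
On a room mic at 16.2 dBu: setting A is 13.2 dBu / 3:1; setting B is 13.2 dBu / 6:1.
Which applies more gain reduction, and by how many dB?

B, by 0.5 dB

A: 3 dB over, compressed to 1 dB over, so 2 dB of GR.
B: 3 dB over, compressed to 0.5 dB over, so 2.5 dB of GR.
B applies 0.5 dB more gain reduction.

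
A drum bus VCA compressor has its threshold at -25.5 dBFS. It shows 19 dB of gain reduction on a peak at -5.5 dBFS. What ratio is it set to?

Input overshoot = -5.5 − (-25.5) = 20 dB.
Output overshoot = 20 − 19 = 1 dB.
Ratio = input overshoot / output overshoot = 20 / 1 = 20.

20:1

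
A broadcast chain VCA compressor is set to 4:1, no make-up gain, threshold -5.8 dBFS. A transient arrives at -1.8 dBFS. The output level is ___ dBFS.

Overshoot: -1.8 − (-5.8) = 4 dB.
At 4:1 the overshoot is divided by 4, leaving 1 dB above threshold.
Output = -5.8 + 1 = -4.8 dBFS.

-4.8 dBFS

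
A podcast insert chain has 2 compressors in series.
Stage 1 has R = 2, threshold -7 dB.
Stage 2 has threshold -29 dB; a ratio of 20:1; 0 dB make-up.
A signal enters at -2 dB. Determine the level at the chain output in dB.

Stage 1: overshoot 5 dB → 5/2 = 2.5 dB → -4.5 dB.
Stage 2: -4.5 dB is 24.5 dB over -29 dB; at 20:1 that becomes 1.225 dB over, giving -27.775 dB.

-27.775 dB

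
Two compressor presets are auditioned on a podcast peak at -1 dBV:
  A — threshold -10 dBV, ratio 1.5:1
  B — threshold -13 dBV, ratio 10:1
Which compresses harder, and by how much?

B, by 7.8 dB

A: overshoot 9 dB → output overshoot 6 dB → GR 3 dB.
B: overshoot 12 dB → output overshoot 1.2 dB → GR 10.8 dB.
B applies 7.8 dB more gain reduction.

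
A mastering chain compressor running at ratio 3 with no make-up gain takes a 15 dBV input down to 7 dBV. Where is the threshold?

3 dBV

Let T be the threshold. Output overshoot = (input overshoot)/R, so 7 − T = (15 − T)/3.
3·(7 − T) = 15 − T → 2·T = 21 − 15 = 6.
T = 6/2 = 3 dBV.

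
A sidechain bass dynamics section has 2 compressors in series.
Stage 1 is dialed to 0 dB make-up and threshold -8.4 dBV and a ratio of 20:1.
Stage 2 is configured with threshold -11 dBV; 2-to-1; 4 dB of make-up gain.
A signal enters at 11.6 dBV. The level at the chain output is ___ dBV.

Stage 1: 20 dB above -8.4 dBV, reduced 20:1 to 1 dB above → -7.4 dBV.
Stage 2: -7.4 dBV is 3.6 dB over -11 dBV; at 2:1 that becomes 1.8 dB over, giving -9.2 dBV; +4 dB make-up → -5.2 dBV.

-5.2 dBV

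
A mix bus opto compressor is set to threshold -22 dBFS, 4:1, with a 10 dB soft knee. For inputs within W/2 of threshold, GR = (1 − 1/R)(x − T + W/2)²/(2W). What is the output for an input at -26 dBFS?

-26.0375 dBFS

x − T + W/2 = -26 − (-22) + 5 = 1.
GR = (1 − 1/4) × 1² / 20 = 0.75 × 1 / 20 = 0.0375 dB.
Output = -26 − 0.0375 = -26.0375 dBFS.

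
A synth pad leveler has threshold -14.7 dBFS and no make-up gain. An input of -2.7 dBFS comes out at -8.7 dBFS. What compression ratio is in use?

2:1

Input overshoot = -2.7 − (-14.7) = 12 dB; output overshoot = -8.7 − (-14.7) = 6 dB.
Ratio = 12 / 6 = 2.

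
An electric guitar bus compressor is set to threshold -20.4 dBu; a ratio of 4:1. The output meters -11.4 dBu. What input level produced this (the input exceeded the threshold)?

That's 9 dB above the -20.4 dBu threshold.
Input overshoot = R × output overshoot = 36 dB → input = -20.4 + 36 = 15.6 dBu.

15.6 dBu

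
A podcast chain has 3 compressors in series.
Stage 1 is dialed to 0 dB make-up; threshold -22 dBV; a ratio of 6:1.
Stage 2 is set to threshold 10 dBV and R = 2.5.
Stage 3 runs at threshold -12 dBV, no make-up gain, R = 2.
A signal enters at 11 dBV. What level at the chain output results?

-16.5 dBV

Stage 1: overshoot 33 dB → 33/6 = 5.5 dB → -16.5 dBV.
Stage 2: below threshold (-16.5 ≤ 10); passes unchanged; output -16.5 dBV.
Stage 3: below threshold (-16.5 ≤ -12); passes unchanged; output -16.5 dBV.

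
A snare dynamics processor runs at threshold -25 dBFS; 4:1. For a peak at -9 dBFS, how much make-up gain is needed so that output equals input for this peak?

12 dB

Without make-up, output = threshold + overshoot/4 = -25 + 4 = -21 dBFS.
Gap to target: 12 dB.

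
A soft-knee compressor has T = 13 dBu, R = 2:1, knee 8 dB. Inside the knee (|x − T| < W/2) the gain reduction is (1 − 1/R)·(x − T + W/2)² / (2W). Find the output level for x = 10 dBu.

x − T + W/2 = 10 − 13 + 4 = 1.
GR = (1 − 1/2) × 1² / 16 = 0.5 × 1 / 16 = 0.03125 dB.
Output = 10 − 0.03125 = 9.96875 dBu.

9.96875 dBu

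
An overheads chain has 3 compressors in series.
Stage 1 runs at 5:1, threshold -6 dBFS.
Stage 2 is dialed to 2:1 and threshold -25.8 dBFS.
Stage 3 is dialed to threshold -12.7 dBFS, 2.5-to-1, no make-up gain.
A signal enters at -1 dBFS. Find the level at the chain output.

Stage 1: -1 dBFS is 5 dB over -6 dBFS; at 5:1 that becomes 1 dB over, giving -5 dBFS.
Stage 2: 20.8 dB above -25.8 dBFS, reduced 2:1 to 10.4 dB above → -15.4 dBFS.
Stage 3: -15.4 dBFS is at or below the -12.7 dBFS threshold — no compression; output -15.4 dBFS.

-15.4 dBFS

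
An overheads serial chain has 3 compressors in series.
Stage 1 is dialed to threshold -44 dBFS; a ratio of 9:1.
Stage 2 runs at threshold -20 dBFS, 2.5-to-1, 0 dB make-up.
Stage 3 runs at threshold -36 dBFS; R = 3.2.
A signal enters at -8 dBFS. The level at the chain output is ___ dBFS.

Stage 1: -8 dBFS is 36 dB over -44 dBFS; at 9:1 that becomes 4 dB over, giving -40 dBFS.
Stage 2: below threshold (-40 ≤ -20); passes unchanged; output -40 dBFS.
Stage 3: -40 dBFS is at or below the -36 dBFS threshold — no compression; output -40 dBFS.

-40 dBFS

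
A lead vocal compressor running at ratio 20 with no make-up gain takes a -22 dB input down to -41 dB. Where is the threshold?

Let T be the threshold. Output overshoot = (input overshoot)/R, so -41 − T = (-22 − T)/20.
20·(-41 − T) = -22 − T → 19·T = -820 − (-22) = -798.
T = -798/19 = -42 dB.

-42 dB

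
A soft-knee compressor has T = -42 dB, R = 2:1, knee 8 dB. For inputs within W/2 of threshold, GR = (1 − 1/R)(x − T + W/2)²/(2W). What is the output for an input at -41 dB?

x − T + W/2 = -41 − (-42) + 4 = 5.
GR = (1 − 1/2) × 5² / 16 = 0.5 × 25 / 16 = 0.78125 dB.
Output = -41 − 0.78125 = -41.78125 dB.

-41.78125 dB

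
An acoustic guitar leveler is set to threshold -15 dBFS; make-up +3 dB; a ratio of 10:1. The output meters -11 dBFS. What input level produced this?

-5 dBFS

Before make-up, the level was -11 − 3 = -14 dBFS.
Post-compression overshoot = -14 − (-15) = 1 dB.
Input overshoot = R × output overshoot = 10 dB → input = -15 + 10 = -5 dBFS.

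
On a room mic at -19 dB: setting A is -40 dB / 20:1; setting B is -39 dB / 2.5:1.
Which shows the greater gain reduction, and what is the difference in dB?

A, by 7.95 dB

A: 21 dB over, compressed to 1.05 dB over, so 19.95 dB of GR.
B: 20 dB over, compressed to 8 dB over, so 12 dB of GR.
A reduces 7.95 dB more.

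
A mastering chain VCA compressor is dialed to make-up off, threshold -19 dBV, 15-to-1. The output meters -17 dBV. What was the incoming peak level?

11 dBV

That's 2 dB above the -19 dBV threshold.
Before 15:1 compression the overshoot was 2 × 15 = 30 dB, so input = -19 + 30 = 11 dBV.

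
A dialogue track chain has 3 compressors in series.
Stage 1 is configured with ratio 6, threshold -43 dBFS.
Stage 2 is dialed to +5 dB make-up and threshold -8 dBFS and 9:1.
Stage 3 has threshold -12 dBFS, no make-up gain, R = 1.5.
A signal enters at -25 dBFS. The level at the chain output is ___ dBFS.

Stage 1: 18 dB above -43 dBFS, reduced 6:1 to 3 dB above → -40 dBFS.
Stage 2: -40 dBFS ≤ -8 dBFS, so stage 2 doesn't engage; make-up brings it to -35 dBFS.
Stage 3: below threshold (-35 ≤ -12); passes unchanged; output -35 dBFS.

-35 dBFS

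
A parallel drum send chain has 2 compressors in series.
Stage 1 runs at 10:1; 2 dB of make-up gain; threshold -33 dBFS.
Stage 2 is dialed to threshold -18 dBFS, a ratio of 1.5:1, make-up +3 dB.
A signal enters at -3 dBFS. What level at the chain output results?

Stage 1: 30 dB above -33 dBFS, reduced 10:1 to 3 dB above → -30 dBFS; +2 dB make-up → -28 dBFS.
Stage 2: -28 dBFS is at or below the -18 dBFS threshold — no compression; make-up brings it to -25 dBFS.

-25 dBFS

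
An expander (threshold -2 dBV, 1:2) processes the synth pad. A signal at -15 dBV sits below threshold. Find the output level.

Undershoot = (-2) − (-15) = 13 dB.
At 1:2, that expands to 26 dB under threshold.
Output = -2 − 26 = -28 dBV.

-28 dBV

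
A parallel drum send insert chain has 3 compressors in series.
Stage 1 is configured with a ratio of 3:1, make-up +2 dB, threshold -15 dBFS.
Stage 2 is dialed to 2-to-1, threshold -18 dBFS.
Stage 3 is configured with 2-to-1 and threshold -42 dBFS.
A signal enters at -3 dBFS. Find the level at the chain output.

-27.75 dBFS

Stage 1: overshoot 12 dB → 12/3 = 4 dB → -11 dBFS; +2 dB make-up → -9 dBFS.
Stage 2: -9 dBFS is 9 dB over -18 dBFS; at 2:1 that becomes 4.5 dB over, giving -13.5 dBFS.
Stage 3: overshoot 28.5 dB → 28.5/2 = 14.25 dB → -27.75 dBFS.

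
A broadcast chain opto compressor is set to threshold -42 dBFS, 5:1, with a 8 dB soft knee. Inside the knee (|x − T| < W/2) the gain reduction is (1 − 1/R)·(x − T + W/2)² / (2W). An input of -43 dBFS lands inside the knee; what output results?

x − T + W/2 = -43 − (-42) + 4 = 3.
GR = (1 − 1/5) × 3² / 16 = 0.8 × 9 / 16 = 0.45 dB.
Output = -43 − 0.45 = -43.45 dBFS.

-43.45 dBFS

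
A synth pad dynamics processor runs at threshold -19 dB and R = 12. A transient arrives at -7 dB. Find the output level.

The input is 12 dB above the -19 dB threshold.
12:1 compression reduces that to 12/12 = 1 dB over.
Output = -19 + 1 = -18 dB.

-18 dB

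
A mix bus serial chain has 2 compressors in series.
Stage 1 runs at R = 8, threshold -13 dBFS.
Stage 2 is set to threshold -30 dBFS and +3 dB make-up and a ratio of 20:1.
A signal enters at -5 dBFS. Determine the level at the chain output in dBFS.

Stage 1: 8 dB above -13 dBFS, reduced 8:1 to 1 dB above → -12 dBFS.
Stage 2: overshoot 18 dB → 18/20 = 0.9 dB → -29.1 dBFS; +3 dB make-up → -26.1 dBFS.

-26.1 dBFS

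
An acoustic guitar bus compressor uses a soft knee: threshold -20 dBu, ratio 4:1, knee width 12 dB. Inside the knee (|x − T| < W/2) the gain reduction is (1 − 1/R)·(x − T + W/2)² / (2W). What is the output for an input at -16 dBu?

x − T + W/2 = -16 − (-20) + 6 = 10.
GR = (1 − 1/4) × 10² / 24 = 0.75 × 100 / 24 = 3.125 dB.
Output = -16 − 3.125 = -19.125 dBu.

-19.125 dBu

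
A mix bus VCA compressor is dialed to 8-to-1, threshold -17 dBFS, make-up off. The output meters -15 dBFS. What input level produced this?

That's 2 dB above the -17 dBFS threshold.
Undo the ratio: input overshoot = 2 × 8 = 16 dB, giving input = -1 dBFS.

-1 dBFS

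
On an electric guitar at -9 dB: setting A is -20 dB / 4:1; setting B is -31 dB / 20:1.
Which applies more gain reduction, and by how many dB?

B, by 12.65 dB

A: overshoot 11 dB → output overshoot 2.75 dB → GR 8.25 dB.
B: overshoot 22 dB → output overshoot 1.1 dB → GR 20.9 dB.
B applies 12.65 dB more gain reduction.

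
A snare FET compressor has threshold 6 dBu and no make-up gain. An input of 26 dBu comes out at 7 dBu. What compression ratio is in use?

20:1

Input overshoot = 26 − 6 = 20 dB; output overshoot = 7 − 6 = 1 dB.
Ratio = 20 / 1 = 20.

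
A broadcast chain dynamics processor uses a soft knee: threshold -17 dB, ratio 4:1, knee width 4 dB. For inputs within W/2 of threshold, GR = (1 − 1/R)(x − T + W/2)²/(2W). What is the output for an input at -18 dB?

x − T + W/2 = -18 − (-17) + 2 = 1.
GR = (1 − 1/4) × 1² / 8 = 0.75 × 1 / 8 = 0.09375 dB.
Output = -18 − 0.09375 = -18.09375 dB.

-18.09375 dB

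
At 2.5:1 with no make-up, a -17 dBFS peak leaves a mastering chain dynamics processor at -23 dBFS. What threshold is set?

-27 dBFS

Input is 10 dB above T (since output overshoot × R = input overshoot: (-23 − T)·2.5 = -17 − T gives T = -27 dBFS).
Check: -27 + (-17 − (-27))/2.5 = -27 + 4 = -23 dBFS. ✓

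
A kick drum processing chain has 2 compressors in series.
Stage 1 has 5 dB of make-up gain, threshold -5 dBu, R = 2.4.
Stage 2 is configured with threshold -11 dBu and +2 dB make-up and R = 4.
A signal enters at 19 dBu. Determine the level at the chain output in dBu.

-3.75 dBu

Stage 1: 24 dB above -5 dBu, reduced 2.4:1 to 10 dB above → 5 dBu; +5 dB make-up → 10 dBu.
Stage 2: 10 dBu is 21 dB over -11 dBu; at 4:1 that becomes 5.25 dB over, giving -5.75 dBu; +2 dB make-up → -3.75 dBu.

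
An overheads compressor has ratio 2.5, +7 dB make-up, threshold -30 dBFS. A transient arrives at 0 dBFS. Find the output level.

-11 dBFS

The input is 30 dB above the -30 dBFS threshold.
The 30 dB excess becomes 12 dB after 2.5:1 reduction.
Output = -30 + 12 = -18 dBFS; make-up adds 7 dB, giving -11 dBFS.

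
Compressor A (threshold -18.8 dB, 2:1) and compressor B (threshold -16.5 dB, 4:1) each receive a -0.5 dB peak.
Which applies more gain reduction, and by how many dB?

A: overshoot 18.3 dB → output overshoot 9.15 dB → GR 9.15 dB.
B: overshoot 16 dB → output overshoot 4 dB → GR 12 dB.
B applies 2.85 dB more gain reduction.

B, by 2.85 dB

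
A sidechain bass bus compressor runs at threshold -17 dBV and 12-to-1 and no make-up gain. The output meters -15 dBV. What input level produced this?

7 dBV

The compressed level sits -15 − (-17) = 2 dB over threshold.
Before 12:1 compression the overshoot was 2 × 12 = 24 dB, so input = -17 + 24 = 7 dBV.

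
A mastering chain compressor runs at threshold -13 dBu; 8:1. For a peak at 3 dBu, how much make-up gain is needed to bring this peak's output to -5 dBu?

6 dB

Without make-up, output = threshold + overshoot/8 = -13 + 2 = -11 dBu.
Gap to target: 6 dB.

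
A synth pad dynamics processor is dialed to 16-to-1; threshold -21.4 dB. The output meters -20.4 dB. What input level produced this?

-5.4 dB

Post-compression overshoot = -20.4 − (-21.4) = 1 dB.
Undo the ratio: input overshoot = 1 × 16 = 16 dB, giving input = -5.4 dB.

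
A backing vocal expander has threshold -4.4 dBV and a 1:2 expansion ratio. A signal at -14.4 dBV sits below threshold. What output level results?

Below threshold, a 1:2 expander applies gain = (2−1)×(T − x) of attenuation.
(2−1) × 10 = 10 dB, so output = -14.4 − 10 = -24.4 dBV.

-24.4 dBV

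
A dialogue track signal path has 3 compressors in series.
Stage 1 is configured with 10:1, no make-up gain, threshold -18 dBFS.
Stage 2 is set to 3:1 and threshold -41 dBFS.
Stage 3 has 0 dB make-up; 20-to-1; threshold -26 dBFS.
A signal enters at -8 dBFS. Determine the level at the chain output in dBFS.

Stage 1: -8 dBFS is 10 dB over -18 dBFS; at 10:1 that becomes 1 dB over, giving -17 dBFS.
Stage 2: 24 dB above -41 dBFS, reduced 3:1 to 8 dB above → -33 dBFS.
Stage 3: below threshold (-33 ≤ -26); passes unchanged; output -33 dBFS.

-33 dBFS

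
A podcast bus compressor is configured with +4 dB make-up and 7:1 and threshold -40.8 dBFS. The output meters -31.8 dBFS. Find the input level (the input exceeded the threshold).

-5.8 dBFS

Remove make-up: -31.8 − 4 = -35.8 dBFS.
That's 5 dB above the -40.8 dBFS threshold.
Before 7:1 compression the overshoot was 5 × 7 = 35 dB, so input = -40.8 + 35 = -5.8 dBFS.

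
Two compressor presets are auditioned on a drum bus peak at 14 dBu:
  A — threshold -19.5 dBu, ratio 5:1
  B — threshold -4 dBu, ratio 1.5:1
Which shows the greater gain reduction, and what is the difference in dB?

A, by 20.8 dB

A: GR = 33.5 − 33.5/5 = 26.8 dB.
B: GR = 18 − 18/1.5 = 6 dB.
Difference: 20.8 dB in favour of A.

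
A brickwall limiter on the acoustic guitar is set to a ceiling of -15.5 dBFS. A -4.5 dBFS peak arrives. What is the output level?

-15.5 dBFS

The limiter clamps the peak to its -15.5 dBFS ceiling.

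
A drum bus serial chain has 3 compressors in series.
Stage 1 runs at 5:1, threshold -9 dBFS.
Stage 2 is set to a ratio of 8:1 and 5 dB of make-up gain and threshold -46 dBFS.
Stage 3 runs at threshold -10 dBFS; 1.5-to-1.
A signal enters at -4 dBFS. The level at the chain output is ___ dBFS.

Stage 1: -4 dBFS is 5 dB over -9 dBFS; at 5:1 that becomes 1 dB over, giving -8 dBFS.
Stage 2: -8 dBFS is 38 dB over -46 dBFS; at 8:1 that becomes 4.75 dB over, giving -41.25 dBFS; +5 dB make-up → -36.25 dBFS.
Stage 3: -36.25 dBFS is at or below the -10 dBFS threshold — no compression; output -36.25 dBFS.

-36.25 dBFS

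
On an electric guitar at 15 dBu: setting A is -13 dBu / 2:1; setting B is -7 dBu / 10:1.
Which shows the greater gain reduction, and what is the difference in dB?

B, by 5.8 dB

A: overshoot 28 dB → output overshoot 14 dB → GR 14 dB.
B: overshoot 22 dB → output overshoot 2.2 dB → GR 19.8 dB.
Difference: 5.8 dB in favour of B.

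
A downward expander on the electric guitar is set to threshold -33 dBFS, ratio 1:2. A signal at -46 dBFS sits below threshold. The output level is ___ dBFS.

Undershoot = (-33) − (-46) = 13 dB.
At 1:2, that expands to 26 dB under threshold.
Output = -33 − 26 = -59 dBFS.

-59 dBFS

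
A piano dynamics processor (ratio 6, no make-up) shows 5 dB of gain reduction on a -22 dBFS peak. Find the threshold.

-28 dBFS

Let T be the threshold. Output overshoot = (input overshoot)/R, so -27 − T = (-22 − T)/6.
6·(-27 − T) = -22 − T → 5·T = -162 − (-22) = -140.
T = -140/5 = -28 dBFS.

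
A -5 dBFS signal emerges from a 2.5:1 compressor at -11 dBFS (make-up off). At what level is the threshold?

-15 dBFS

Let T be the threshold. Output overshoot = (input overshoot)/R, so -11 − T = (-5 − T)/2.5.
2.5·(-11 − T) = -5 − T → 1.5·T = -27.5 − (-5) = -22.5.
T = -22.5/1.5 = -15 dBFS.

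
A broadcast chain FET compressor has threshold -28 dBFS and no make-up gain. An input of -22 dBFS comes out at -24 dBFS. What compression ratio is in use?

Input overshoot = -22 − (-28) = 6 dB; output overshoot = -24 − (-28) = 4 dB.
Ratio = 6 / 4 = 1.5.

1.5:1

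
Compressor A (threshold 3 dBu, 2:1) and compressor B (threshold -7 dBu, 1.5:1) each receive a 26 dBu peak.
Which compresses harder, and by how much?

A, by 0.5 dB

A: 23 dB over, compressed to 11.5 dB over, so 11.5 dB of GR.
B: 33 dB over, compressed to 22 dB over, so 11 dB of GR.
A applies 0.5 dB more gain reduction.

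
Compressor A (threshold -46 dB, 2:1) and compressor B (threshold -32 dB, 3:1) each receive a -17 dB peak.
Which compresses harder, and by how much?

A: GR = 29 − 29/2 = 14.5 dB.
B: GR = 15 − 15/3 = 10 dB.
A applies 4.5 dB more gain reduction.

A, by 4.5 dB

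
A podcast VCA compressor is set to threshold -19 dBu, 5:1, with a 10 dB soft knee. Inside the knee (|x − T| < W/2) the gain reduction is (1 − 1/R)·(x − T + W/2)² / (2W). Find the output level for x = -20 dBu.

x − T + W/2 = -20 − (-19) + 5 = 4.
GR = (1 − 1/5) × 4² / 20 = 0.8 × 16 / 20 = 0.64 dB.
Output = -20 − 0.64 = -20.64 dBu.

-20.64 dBu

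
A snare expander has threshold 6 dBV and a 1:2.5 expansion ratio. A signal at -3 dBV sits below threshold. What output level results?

Below threshold, a 1:2.5 expander applies gain = (2.5−1)×(T − x) of attenuation.
(2.5−1) × 9 = 13.5 dB, so output = -3 − 13.5 = -16.5 dBV.

-16.5 dBV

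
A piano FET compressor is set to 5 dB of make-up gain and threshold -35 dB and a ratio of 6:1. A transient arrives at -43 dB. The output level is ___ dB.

-38 dB

-43 dB is 8 dB below the -35 dB threshold, so no gain reduction is applied.
Make-up gain adds 5 dB: -43 + 5 = -38 dB.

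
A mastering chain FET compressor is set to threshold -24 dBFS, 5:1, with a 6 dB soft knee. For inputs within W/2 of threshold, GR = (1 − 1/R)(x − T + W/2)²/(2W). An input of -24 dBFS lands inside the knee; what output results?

-24.6 dBFS

x − T + W/2 = -24 − (-24) + 3 = 3.
GR = (1 − 1/5) × 3² / 12 = 0.8 × 9 / 12 = 0.6 dB.
Output = -24 − 0.6 = -24.6 dBFS.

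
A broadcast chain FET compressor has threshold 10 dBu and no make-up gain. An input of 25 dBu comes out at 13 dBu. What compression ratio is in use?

Input overshoot = 25 − 10 = 15 dB; output overshoot = 13 − 10 = 3 dB.
Ratio = 15 / 3 = 5.

5:1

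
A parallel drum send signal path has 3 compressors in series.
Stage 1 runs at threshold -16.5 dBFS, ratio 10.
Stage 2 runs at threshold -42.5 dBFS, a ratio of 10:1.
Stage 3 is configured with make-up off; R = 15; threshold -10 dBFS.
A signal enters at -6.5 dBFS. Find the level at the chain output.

-39.8 dBFS

Stage 1: 10 dB above -16.5 dBFS, reduced 10:1 to 1 dB above → -15.5 dBFS.
Stage 2: -15.5 dBFS is 27 dB over -42.5 dBFS; at 10:1 that becomes 2.7 dB over, giving -39.8 dBFS.
Stage 3: below threshold (-39.8 ≤ -10); passes unchanged; output -39.8 dBFS.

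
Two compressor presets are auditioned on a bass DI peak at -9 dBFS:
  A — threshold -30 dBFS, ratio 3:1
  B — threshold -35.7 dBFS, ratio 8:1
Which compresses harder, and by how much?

A: overshoot 21 dB → output overshoot 7 dB → GR 14 dB.
B: overshoot 26.7 dB → output overshoot 3.3375 dB → GR 23.3625 dB.
Difference: 9.3625 dB in favour of B.

B, by 9.3625 dB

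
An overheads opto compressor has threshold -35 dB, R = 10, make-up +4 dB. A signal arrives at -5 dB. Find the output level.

-28 dB

Overshoot: -5 − (-35) = 30 dB.
At 10:1 the overshoot is divided by 10, leaving 3 dB above threshold.
So the level is -35 + 3 = -32 dB; make-up adds 4 dB, giving -28 dB.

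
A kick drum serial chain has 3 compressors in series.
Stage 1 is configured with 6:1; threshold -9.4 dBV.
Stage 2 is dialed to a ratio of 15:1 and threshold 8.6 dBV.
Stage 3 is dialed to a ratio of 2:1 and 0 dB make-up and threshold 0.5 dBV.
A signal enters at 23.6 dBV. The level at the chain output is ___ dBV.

Stage 1: overshoot 33 dB → 33/6 = 5.5 dB → -3.9 dBV.
Stage 2: below threshold (-3.9 ≤ 8.6); passes unchanged; output -3.9 dBV.
Stage 3: -3.9 dBV ≤ 0.5 dBV, so stage 3 doesn't engage; output -3.9 dBV.

-3.9 dBV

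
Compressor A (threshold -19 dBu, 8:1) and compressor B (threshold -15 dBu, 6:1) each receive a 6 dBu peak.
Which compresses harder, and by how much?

A, by 4.375 dB

A: GR = 25 − 25/8 = 21.875 dB.
B: GR = 21 − 21/6 = 17.5 dB.
A reduces 4.375 dB more.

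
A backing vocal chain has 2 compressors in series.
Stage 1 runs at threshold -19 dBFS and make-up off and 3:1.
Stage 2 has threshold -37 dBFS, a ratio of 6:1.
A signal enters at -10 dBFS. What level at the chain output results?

-33.5 dBFS

Stage 1: -10 dBFS is 9 dB over -19 dBFS; at 3:1 that becomes 3 dB over, giving -16 dBFS.
Stage 2: overshoot 21 dB → 21/6 = 3.5 dB → -33.5 dBFS.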